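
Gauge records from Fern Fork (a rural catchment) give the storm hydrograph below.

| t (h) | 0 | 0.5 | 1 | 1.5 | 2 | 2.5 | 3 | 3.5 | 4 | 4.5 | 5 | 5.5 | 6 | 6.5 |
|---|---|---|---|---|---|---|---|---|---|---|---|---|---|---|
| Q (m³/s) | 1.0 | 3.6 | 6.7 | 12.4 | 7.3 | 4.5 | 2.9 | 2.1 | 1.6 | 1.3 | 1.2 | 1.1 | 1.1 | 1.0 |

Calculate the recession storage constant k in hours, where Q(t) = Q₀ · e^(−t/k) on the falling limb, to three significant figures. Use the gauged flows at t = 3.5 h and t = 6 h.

On the falling limb, Q drops from 2.1 to 1.1 m³/s between t = 3.5 h and t = 6 h (Δt = 2.5 h).
k = −Δt / ln(Q₂/Q₁) = −2.5 / ln(1.1/2.1) = 3.87 h.

k ≈ 3.87 h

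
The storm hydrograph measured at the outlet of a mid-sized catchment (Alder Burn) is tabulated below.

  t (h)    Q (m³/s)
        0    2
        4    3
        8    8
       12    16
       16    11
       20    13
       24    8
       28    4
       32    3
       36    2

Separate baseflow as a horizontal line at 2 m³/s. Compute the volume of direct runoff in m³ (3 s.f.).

V ≈ 7.20 × 10^5 m³

Direct-runoff ordinates (Q − Q_b): 0.0, 1.0, 6.0, 14.0, 9.0, 11.0, 6.0, 2.0, 1.0, 0.0 m³/s.
ΣQ_DR = 50.00 m³/s.
With Δt = 4 h = 14400 s, V = ΣQ_DR · Δt = 50.00 × 14400 = 7.20 × 10^5 m³.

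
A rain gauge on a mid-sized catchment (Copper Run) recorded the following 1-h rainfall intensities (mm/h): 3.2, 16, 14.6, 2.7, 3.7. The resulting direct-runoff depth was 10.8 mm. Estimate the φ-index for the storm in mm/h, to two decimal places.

Only the 2 blocks with intensity above φ contribute runoff: 16, 14.6 mm/h.
Σ(I−φ)·Δt = d  ⇒  (16+14.6 − 2φ)·1 = 10.8
φ = (30.60 − 10.8/1) / 2 = 9.90 mm/h.

φ ≈ 9.90 mm/h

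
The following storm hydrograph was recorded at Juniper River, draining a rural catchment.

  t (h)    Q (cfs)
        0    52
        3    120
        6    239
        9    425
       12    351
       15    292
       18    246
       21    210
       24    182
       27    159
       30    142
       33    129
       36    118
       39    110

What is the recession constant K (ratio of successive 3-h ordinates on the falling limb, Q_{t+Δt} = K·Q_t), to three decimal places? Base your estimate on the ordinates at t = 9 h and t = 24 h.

Using the recession-limb readings at t = 9 h and t = 24 h: Q falls from 425 to 182 cfs over 5 intervals.
K = (Q₂/Q₁)^(1/5) = (182/425)^(1/5) = 0.844.

K ≈ 0.844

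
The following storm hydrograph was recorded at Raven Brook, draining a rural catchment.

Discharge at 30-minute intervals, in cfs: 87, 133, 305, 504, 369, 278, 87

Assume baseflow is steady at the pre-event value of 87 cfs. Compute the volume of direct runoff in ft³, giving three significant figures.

V ≈ 2.08 × 10^6 ft³

Direct-runoff ordinates (Q − Q_b): 0.0, 46.0, 218.0, 417.0, 282.0, 191.0, 0.0 cfs.
ΣQ_DR = 1154 cfs.
With Δt = 0.5 h = 1800 s, V = ΣQ_DR · Δt = 1154 × 1800 = 2.08 × 10^6 ft³.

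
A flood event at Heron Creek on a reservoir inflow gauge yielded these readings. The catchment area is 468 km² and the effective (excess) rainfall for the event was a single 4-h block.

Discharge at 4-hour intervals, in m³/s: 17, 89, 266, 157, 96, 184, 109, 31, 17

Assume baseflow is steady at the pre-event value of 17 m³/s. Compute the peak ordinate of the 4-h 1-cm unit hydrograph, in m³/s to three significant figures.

U_p ≈ 99.5 m³/s

Direct runoff: 0.0, 72.0, 249.0, 140.0, 79.0, 167.0, 92.0, 14.0, 0.0 m³/s; ΣQ_DR = 813.0 m³/s, peak = 249.0 m³/s.
Runoff depth d = ΣQ_DR·Δt / A = 813.0 × 14400 / (468 km²) = 25.02 mm.
The 1-cm UH is the DRH scaled by (10 mm)/d, so U_p = 249.0 × 10/25.02 = 99.5 m³/s.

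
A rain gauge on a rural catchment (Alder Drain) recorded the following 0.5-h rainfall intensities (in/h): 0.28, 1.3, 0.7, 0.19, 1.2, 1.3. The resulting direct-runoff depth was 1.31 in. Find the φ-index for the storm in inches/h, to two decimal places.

φ ≈ 0.47 in/h

Only the 4 blocks with intensity above φ contribute runoff: 1.3, 0.7, 1.2, 1.3 in/h.
Σ(I−φ)·Δt = d  ⇒  (1.3+0.7+1.2+1.3 − 4φ)·0.5 = 1.31
φ = (4.500 − 1.31/0.5) / 4 = 0.47 in/h.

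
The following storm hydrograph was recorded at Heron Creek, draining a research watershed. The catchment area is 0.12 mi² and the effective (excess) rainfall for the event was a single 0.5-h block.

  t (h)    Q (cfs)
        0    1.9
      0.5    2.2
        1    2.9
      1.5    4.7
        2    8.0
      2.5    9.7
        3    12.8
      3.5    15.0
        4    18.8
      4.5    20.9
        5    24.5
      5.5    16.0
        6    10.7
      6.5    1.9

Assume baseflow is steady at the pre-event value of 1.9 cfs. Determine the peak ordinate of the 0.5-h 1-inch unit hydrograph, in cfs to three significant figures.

Direct runoff: 0.0, 0.3, 1.0, 2.8, 6.1, 7.8, 10.9, 13.1, 16.9, 19.0, 22.6, 14.1, 8.8, 0.0 cfs; ΣQ_DR = 123.4 cfs, peak = 22.6 cfs.
Runoff depth d = ΣQ_DR·Δt / A = 123.4 × 1800 / (0.12 mi²) = 0.7967 in.
The 1-inch UH is the DRH scaled by (1 in)/d, so U_p = 22.6 × 1/0.7967 = 28.4 cfs.

U_p ≈ 28.4 cfs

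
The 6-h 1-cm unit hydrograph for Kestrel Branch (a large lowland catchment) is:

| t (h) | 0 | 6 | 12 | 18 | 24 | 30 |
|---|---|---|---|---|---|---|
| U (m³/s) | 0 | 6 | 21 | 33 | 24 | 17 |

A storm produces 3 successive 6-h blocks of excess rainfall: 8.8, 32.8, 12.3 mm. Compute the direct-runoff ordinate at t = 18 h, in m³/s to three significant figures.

Q ≈ 105 m³/s

By discrete convolution, Q_j = Σ (P_i / 10 mm) · U_{j−i}.
At t = 18 h (j=3): Q = (8.8/10)·33 + (32.8/10)·21 + (12.3/10)·6 = 105 m³/s.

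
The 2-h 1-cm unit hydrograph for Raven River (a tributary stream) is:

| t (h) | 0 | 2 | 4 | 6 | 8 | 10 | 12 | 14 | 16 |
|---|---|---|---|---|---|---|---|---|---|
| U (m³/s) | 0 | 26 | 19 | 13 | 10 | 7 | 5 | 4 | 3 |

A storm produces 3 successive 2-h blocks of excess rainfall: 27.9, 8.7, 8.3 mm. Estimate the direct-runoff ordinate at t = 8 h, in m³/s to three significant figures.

Q ≈ 55.0 m³/s

By discrete convolution, Q_j = Σ (P_i / 10 mm) · U_{j−i}.
At t = 8 h (j=4): Q = (27.9/10)·10 + (8.7/10)·13 + (8.3/10)·19 = 55.0 m³/s.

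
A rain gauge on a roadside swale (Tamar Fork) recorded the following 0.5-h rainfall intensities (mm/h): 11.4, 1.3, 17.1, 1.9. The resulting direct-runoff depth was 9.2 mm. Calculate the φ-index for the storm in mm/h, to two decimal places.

Only the 2 blocks with intensity above φ contribute runoff: 11.4, 17.1 mm/h.
Σ(I−φ)·Δt = d  ⇒  (11.4+17.1 − 2φ)·0.5 = 9.2
φ = (28.50 − 9.2/0.5) / 2 = 5.05 mm/h.

φ ≈ 5.05 mm/h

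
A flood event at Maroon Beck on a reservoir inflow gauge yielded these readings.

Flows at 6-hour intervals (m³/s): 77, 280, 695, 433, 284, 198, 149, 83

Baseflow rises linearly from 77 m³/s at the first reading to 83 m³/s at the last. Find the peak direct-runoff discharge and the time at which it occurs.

Subtracting baseflow gives direct-runoff ordinates: 0.00, 202.14, 616.29, 353.43, 203.57, 116.71, 66.86, 0.00 m³/s.
The maximum is 616.29 m³/s, occurring at the reading for t = 12 h.

Q_p = 616.29 m³/s at t = 12 h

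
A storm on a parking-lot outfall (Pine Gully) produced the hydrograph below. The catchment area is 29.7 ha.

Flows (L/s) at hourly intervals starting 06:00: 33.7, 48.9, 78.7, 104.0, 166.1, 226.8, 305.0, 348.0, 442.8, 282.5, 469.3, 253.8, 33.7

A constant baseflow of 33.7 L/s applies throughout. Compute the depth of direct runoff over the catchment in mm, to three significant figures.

Direct runoff: 0.0, 15.2, 45.0, 70.3, 132.4, 193.1, 271.3, 314.3, 409.1, 248.8, 435.6, 220.1, 0.0 L/s; ΣQ_DR = 2355 L/s.
V = ΣQ_DR · Δt = 2355 × 3600 s = 8.479 × 10^6 L.
Over A = 29.7 ha, depth = V / A = 28.5 mm.

d ≈ 28.5 mm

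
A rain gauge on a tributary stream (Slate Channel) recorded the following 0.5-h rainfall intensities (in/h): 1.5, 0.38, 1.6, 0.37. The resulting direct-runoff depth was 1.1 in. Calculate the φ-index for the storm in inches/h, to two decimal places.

Only the 2 blocks with intensity above φ contribute runoff: 1.5, 1.6 in/h.
Σ(I−φ)·Δt = d  ⇒  (1.5+1.6 − 2φ)·0.5 = 1.1
φ = (3.100 − 1.1/0.5) / 2 = 0.45 in/h.

φ ≈ 0.45 in/h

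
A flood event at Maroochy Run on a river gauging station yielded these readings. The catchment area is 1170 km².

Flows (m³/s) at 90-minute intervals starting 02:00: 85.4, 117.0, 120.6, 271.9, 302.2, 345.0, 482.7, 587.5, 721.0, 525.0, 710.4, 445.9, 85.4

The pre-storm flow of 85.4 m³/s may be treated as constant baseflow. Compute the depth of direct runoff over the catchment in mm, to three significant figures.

Direct runoff: 0.0, 31.6, 35.2, 186.5, 216.8, 259.6, 397.3, 502.1, 635.6, 439.6, 625.0, 360.5, 0.0 m³/s; ΣQ_DR = 3690 m³/s.
V = ΣQ_DR · Δt = 3690 × 5400 s = 1.992 × 10^7 m³.
Over A = 1170 km², depth = V / A = 17.0 mm.

d ≈ 17.0 mm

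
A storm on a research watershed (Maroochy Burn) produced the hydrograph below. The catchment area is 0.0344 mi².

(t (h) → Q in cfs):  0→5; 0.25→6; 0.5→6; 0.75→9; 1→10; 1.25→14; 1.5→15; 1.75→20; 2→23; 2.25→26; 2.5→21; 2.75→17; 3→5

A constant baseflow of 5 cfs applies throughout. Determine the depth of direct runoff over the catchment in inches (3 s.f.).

Direct runoff: 0.0, 1.0, 1.0, 4.0, 5.0, 9.0, 10.0, 15.0, 18.0, 21.0, 16.0, 12.0, 0.0 cfs; ΣQ_DR = 112.0 cfs.
V = ΣQ_DR · Δt = 112.0 × 900 s = 1.008 × 10^5 ft³.
Over A = 0.0344 mi², depth = V / A = 1.26 in.

d ≈ 1.26 in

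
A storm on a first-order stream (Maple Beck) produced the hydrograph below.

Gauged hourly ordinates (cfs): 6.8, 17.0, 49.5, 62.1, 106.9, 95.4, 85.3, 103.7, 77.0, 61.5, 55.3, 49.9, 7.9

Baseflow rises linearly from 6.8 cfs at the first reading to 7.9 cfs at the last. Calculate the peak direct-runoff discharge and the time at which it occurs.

Q_p = 99.73 cfs at t = 4 h

Subtracting baseflow gives direct-runoff ordinates: 0.00, 10.11, 42.52, 55.02, 99.73, 88.14, 77.95, 96.26, 69.47, 53.88, 47.58, 42.09, 0.00 cfs.
The maximum is 99.73 cfs, occurring at the reading for t = 4 h.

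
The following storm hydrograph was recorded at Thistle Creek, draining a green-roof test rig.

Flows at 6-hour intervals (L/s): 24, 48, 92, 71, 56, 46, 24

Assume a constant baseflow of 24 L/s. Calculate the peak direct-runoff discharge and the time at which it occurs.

Q_p = 68.0 L/s at t = 12 h

Subtracting baseflow gives direct-runoff ordinates: 0.0, 24.0, 68.0, 47.0, 32.0, 22.0, 0.0 L/s.
The maximum is 68.0 L/s, occurring at the reading for t = 12 h.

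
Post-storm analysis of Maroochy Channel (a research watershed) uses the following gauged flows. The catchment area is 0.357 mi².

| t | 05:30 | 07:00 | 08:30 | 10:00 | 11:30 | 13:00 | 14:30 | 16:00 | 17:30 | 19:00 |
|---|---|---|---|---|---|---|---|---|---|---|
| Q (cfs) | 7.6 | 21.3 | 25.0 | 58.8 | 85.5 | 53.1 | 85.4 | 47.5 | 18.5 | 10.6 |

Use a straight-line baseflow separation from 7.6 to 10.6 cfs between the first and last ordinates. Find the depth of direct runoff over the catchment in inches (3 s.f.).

Direct runoff: 0.00, 13.37, 16.73, 50.20, 76.57, 43.83, 75.80, 37.57, 8.23, 0.00 cfs; ΣQ_DR = 322.3 cfs.
V = ΣQ_DR · Δt = 322.3 × 5400 s = 1.740 × 10^6 ft³.
Over A = 0.357 mi², depth = V / A = 2.10 in.

d ≈ 2.10 in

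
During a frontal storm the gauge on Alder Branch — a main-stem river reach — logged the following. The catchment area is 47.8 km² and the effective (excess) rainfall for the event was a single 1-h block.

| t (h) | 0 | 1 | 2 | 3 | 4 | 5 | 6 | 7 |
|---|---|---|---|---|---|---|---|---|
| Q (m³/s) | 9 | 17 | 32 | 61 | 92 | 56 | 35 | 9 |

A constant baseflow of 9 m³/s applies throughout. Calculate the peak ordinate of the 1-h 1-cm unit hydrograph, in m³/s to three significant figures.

U_p ≈ 46.1 m³/s

Direct runoff: 0.0, 8.0, 23.0, 52.0, 83.0, 47.0, 26.0, 0.0 m³/s; ΣQ_DR = 239.0 m³/s, peak = 83.0 m³/s.
Runoff depth d = ΣQ_DR·Δt / A = 239.0 × 3600 / (47.8 km²) = 18.00 mm.
The 1-cm UH is the DRH scaled by (10 mm)/d, so U_p = 83.0 × 10/18.00 = 46.1 m³/s.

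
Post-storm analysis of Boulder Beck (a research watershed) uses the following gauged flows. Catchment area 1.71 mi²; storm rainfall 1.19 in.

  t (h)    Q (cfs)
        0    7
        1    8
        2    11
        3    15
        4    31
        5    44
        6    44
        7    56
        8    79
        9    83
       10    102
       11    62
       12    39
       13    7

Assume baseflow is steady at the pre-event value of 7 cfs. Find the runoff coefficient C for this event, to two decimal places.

ΣQ_DR = 490.0 cfs; V = ΣQ_DR·Δt = 1.764 × 10^6 ft³.
Runoff depth d = V / A = 0.4440 in.
C = d / P = 0.4440 / 1.19 = 0.37.

C ≈ 0.37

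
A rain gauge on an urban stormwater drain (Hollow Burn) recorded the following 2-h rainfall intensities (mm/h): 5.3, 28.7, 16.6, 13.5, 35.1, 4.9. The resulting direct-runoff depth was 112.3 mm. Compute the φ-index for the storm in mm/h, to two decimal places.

φ ≈ 9.44 mm/h

Only the 4 blocks with intensity above φ contribute runoff: 28.7, 16.6, 13.5, 35.1 mm/h.
Σ(I−φ)·Δt = d  ⇒  (28.7+16.6+13.5+35.1 − 4φ)·2 = 112.3
φ = (93.90 − 112.3/2) / 4 = 9.44 mm/h.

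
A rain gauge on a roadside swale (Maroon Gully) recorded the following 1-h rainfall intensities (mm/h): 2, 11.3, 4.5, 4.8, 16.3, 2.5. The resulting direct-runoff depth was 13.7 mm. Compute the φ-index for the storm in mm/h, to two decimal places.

Only the 2 blocks with intensity above φ contribute runoff: 11.3, 16.3 mm/h.
Σ(I−φ)·Δt = d  ⇒  (11.3+16.3 − 2φ)·1 = 13.7
φ = (27.60 − 13.7/1) / 2 = 6.95 mm/h.

φ ≈ 6.95 mm/h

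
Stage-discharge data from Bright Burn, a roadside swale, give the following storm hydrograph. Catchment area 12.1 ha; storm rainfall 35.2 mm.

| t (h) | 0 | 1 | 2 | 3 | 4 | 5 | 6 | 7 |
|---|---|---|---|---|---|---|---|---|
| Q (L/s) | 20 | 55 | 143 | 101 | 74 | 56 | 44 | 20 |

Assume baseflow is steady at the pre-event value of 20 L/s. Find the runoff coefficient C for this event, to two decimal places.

C ≈ 0.30

ΣQ_DR = 353.0 L/s; V = ΣQ_DR·Δt = 1.271 × 10^6 L.
Runoff depth d = V / A = 10.50 mm.
C = d / P = 10.50 / 35.2 = 0.30.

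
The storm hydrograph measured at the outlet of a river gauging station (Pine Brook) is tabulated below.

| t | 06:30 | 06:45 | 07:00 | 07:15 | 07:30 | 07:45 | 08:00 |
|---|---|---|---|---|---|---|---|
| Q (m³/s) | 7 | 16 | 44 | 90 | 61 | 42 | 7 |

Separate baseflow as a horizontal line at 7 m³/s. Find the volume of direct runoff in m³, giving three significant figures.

V ≈ 1.96 × 10^5 m³

Direct-runoff ordinates (Q − Q_b): 0.0, 9.0, 37.0, 83.0, 54.0, 35.0, 0.0 m³/s.
ΣQ_DR = 218.0 m³/s.
With Δt = 0.25 h = 900 s, V = ΣQ_DR · Δt = 218.0 × 900 = 1.96 × 10^5 m³.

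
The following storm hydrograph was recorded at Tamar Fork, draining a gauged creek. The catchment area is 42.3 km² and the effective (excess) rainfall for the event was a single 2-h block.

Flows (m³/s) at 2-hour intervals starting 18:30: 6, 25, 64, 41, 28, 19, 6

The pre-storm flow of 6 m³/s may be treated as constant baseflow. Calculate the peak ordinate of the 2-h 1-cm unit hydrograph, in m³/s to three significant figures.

Direct runoff: 0.0, 19.0, 58.0, 35.0, 22.0, 13.0, 0.0 m³/s; ΣQ_DR = 147.0 m³/s, peak = 58.0 m³/s.
Runoff depth d = ΣQ_DR·Δt / A = 147.0 × 7200 / (42.3 km²) = 25.02 mm.
The 1-cm UH is the DRH scaled by (10 mm)/d, so U_p = 58.0 × 10/25.02 = 23.2 m³/s.

U_p ≈ 23.2 m³/s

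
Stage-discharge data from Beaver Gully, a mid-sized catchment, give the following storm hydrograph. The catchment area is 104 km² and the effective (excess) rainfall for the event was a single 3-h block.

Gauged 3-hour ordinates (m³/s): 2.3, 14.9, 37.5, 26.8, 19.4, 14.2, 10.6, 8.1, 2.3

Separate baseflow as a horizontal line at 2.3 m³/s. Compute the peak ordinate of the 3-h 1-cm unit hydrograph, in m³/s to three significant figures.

U_p ≈ 29.4 m³/s

Direct runoff: 0.0, 12.6, 35.2, 24.5, 17.1, 11.9, 8.3, 5.8, 0.0 m³/s; ΣQ_DR = 115.4 m³/s, peak = 35.2 m³/s.
Runoff depth d = ΣQ_DR·Δt / A = 115.4 × 10800 / (104 km²) = 11.98 mm.
The 1-cm UH is the DRH scaled by (10 mm)/d, so U_p = 35.2 × 10/11.98 = 29.4 m³/s.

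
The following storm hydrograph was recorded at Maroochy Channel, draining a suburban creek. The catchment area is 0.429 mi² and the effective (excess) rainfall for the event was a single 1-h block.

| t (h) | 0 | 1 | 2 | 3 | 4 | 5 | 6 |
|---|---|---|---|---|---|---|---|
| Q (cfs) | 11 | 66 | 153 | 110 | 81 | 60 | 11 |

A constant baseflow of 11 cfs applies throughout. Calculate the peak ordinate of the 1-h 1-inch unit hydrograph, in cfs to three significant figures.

U_p ≈ 94.7 cfs

Direct runoff: 0.0, 55.0, 142.0, 99.0, 70.0, 49.0, 0.0 cfs; ΣQ_DR = 415.0 cfs, peak = 142.0 cfs.
Runoff depth d = ΣQ_DR·Δt / A = 415.0 × 3600 / (0.429 mi²) = 1.499 in.
The 1-inch UH is the DRH scaled by (1 in)/d, so U_p = 142.0 × 1/1.499 = 94.7 cfs.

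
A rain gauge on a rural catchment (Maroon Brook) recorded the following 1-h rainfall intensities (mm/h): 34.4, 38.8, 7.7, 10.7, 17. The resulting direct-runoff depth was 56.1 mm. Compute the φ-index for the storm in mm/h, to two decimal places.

φ ≈ 11.37 mm/h

Only the 3 blocks with intensity above φ contribute runoff: 34.4, 38.8, 17 mm/h.
Σ(I−φ)·Δt = d  ⇒  (34.4+38.8+17 − 3φ)·1 = 56.1
φ = (90.20 − 56.1/1) / 3 = 11.37 mm/h.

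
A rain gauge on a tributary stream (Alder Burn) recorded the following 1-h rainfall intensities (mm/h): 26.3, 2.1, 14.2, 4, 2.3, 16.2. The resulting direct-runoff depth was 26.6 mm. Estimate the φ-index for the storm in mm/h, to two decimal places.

φ ≈ 10.03 mm/h

Only the 3 blocks with intensity above φ contribute runoff: 26.3, 14.2, 16.2 mm/h.
Σ(I−φ)·Δt = d  ⇒  (26.3+14.2+16.2 − 3φ)·1 = 26.6
φ = (56.70 − 26.6/1) / 3 = 10.03 mm/h.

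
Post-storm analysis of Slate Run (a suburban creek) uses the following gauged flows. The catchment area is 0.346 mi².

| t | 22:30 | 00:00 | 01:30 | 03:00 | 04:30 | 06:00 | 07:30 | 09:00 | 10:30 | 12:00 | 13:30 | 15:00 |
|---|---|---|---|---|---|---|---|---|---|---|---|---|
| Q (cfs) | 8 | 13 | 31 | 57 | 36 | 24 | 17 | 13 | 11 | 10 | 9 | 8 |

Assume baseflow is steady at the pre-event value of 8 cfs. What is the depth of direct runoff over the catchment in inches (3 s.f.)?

d ≈ 0.947 in

Direct runoff: 0.0, 5.0, 23.0, 49.0, 28.0, 16.0, 9.0, 5.0, 3.0, 2.0, 1.0, 0.0 cfs; ΣQ_DR = 141.0 cfs.
V = ΣQ_DR · Δt = 141.0 × 5400 s = 7.614 × 10^5 ft³.
Over A = 0.346 mi², depth = V / A = 0.947 in.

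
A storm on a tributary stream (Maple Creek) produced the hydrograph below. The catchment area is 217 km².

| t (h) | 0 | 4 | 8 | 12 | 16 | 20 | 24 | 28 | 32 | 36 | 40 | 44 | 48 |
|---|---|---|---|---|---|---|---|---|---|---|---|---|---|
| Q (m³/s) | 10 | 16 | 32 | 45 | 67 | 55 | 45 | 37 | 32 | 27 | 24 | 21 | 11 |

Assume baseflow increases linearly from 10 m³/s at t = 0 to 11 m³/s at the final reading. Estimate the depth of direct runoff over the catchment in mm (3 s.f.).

Direct runoff: 0.00, 5.92, 21.83, 34.75, 56.67, 44.58, 34.50, 26.42, 21.33, 16.25, 13.17, 10.08, 0.00 m³/s; ΣQ_DR = 285.5 m³/s.
V = ΣQ_DR · Δt = 285.5 × 14400 s = 4.111 × 10^6 m³.
Over A = 217 km², depth = V / A = 18.9 mm.

d ≈ 18.9 mm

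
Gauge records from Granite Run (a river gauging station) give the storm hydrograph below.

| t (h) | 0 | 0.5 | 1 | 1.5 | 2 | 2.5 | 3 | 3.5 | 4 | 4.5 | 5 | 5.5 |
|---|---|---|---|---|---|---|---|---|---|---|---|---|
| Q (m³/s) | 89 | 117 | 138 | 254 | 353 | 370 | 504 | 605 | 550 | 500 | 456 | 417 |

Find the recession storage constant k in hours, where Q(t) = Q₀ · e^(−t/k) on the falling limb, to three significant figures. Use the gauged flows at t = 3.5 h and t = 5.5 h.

On the falling limb, Q drops from 605 to 417 m³/s between t = 3.5 h and t = 5.5 h (Δt = 2 h).
k = −Δt / ln(Q₂/Q₁) = −2 / ln(417/605) = 5.37 h.

k ≈ 5.37 h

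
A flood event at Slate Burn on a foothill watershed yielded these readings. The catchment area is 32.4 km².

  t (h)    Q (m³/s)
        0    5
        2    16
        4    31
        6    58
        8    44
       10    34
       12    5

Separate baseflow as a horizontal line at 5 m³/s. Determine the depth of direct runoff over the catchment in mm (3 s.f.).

d ≈ 35.1 mm

Direct runoff: 0.0, 11.0, 26.0, 53.0, 39.0, 29.0, 0.0 m³/s; ΣQ_DR = 158.0 m³/s.
V = ΣQ_DR · Δt = 158.0 × 7200 s = 1.138 × 10^6 m³.
Over A = 32.4 km², depth = V / A = 35.1 mm.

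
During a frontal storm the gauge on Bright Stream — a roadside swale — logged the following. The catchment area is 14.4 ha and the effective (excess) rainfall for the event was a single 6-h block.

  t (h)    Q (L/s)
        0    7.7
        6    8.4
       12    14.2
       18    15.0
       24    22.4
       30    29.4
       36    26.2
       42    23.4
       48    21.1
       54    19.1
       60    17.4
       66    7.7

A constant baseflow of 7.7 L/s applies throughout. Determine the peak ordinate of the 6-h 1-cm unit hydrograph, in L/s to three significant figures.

Direct runoff: 0.0, 0.7, 6.5, 7.3, 14.7, 21.7, 18.5, 15.7, 13.4, 11.4, 9.7, 0.0 L/s; ΣQ_DR = 119.6 L/s, peak = 21.7 L/s.
Runoff depth d = ΣQ_DR·Δt / A = 119.6 × 21600 / (14.4 ha) = 17.94 mm.
The 1-cm UH is the DRH scaled by (10 mm)/d, so U_p = 21.7 × 10/17.94 = 12.1 L/s.

U_p ≈ 12.1 L/s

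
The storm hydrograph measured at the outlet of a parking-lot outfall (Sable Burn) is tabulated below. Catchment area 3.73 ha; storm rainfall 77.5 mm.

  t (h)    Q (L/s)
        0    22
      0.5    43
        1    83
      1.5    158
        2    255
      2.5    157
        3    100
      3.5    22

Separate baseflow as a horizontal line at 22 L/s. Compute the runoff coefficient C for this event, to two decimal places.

ΣQ_DR = 664.0 L/s; V = ΣQ_DR·Δt = 1.195 × 10^6 L.
Runoff depth d = V / A = 32.04 mm.
C = d / P = 32.04 / 77.5 = 0.41.

C ≈ 0.41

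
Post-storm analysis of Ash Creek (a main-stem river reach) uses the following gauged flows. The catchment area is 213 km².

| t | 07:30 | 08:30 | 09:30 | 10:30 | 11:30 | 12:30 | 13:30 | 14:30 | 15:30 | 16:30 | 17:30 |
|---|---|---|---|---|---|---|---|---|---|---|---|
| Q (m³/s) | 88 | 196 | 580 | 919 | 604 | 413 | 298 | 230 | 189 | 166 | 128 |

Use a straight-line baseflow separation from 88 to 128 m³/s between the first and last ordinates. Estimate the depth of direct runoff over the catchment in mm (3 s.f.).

Direct runoff: 0.00, 104.00, 484.00, 819.00, 500.00, 305.00, 186.00, 114.00, 69.00, 42.00, 0.00 m³/s; ΣQ_DR = 2623 m³/s.
V = ΣQ_DR · Δt = 2623 × 3600 s = 9.443 × 10^6 m³.
Over A = 213 km², depth = V / A = 44.3 mm.

d ≈ 44.3 mm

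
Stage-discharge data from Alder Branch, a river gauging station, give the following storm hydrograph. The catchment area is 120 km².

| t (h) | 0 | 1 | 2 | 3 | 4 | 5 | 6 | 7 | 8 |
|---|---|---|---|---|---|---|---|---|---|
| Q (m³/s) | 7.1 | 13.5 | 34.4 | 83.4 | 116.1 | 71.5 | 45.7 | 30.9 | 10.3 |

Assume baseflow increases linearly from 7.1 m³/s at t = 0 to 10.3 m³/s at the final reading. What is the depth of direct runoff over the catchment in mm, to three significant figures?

Direct runoff: 0.00, 6.00, 26.50, 75.10, 107.40, 62.40, 36.20, 21.00, 0.00 m³/s; ΣQ_DR = 334.6 m³/s.
V = ΣQ_DR · Δt = 334.6 × 3600 s = 1.205 × 10^6 m³.
Over A = 120 km², depth = V / A = 10.0 mm.

d ≈ 10.0 mm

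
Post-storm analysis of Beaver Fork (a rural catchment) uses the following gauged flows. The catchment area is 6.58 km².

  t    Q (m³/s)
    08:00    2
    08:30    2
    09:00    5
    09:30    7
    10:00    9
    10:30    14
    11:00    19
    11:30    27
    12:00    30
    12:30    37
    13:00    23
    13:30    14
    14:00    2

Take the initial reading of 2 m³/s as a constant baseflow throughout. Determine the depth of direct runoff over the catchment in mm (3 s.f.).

Direct runoff: 0.0, 0.0, 3.0, 5.0, 7.0, 12.0, 17.0, 25.0, 28.0, 35.0, 21.0, 12.0, 0.0 m³/s; ΣQ_DR = 165.0 m³/s.
V = ΣQ_DR · Δt = 165.0 × 1800 s = 2.970 × 10^5 m³.
Over A = 6.58 km², depth = V / A = 45.1 mm.

d ≈ 45.1 mm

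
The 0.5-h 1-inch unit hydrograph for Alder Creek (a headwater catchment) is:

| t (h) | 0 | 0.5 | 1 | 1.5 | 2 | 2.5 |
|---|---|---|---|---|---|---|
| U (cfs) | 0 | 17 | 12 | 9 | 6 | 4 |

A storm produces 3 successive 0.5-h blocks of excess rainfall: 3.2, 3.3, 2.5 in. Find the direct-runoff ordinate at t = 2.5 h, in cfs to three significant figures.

Q ≈ 55.1 cfs

By discrete convolution, Q_j = Σ (P_i / 1 in) · U_{j−i}.
At t = 2.5 h (j=5): Q = (3.2/1)·4 + (3.3/1)·6 + (2.5/1)·9 = 55.1 cfs.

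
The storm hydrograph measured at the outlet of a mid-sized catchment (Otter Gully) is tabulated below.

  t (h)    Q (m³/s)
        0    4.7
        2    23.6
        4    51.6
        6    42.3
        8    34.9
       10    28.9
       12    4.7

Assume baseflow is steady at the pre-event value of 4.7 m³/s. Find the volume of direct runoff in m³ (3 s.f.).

V ≈ 1.14 × 10^6 m³

Direct-runoff ordinates (Q − Q_b): 0.0, 18.9, 46.9, 37.6, 30.2, 24.2, 0.0 m³/s.
ΣQ_DR = 157.8 m³/s.
With Δt = 2 h = 7200 s, V = ΣQ_DR · Δt = 157.8 × 7200 = 1.14 × 10^6 m³.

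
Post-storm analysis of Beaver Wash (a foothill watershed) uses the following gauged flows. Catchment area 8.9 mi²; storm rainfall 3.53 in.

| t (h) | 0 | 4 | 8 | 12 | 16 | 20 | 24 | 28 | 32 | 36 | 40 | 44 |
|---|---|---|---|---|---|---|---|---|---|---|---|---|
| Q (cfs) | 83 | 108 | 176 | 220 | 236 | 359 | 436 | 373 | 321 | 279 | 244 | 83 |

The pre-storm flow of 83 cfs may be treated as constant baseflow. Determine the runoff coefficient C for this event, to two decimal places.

C ≈ 0.38

ΣQ_DR = 1922 cfs; V = ΣQ_DR·Δt = 2.768 × 10^7 ft³.
Runoff depth d = V / A = 1.339 in.
C = d / P = 1.339 / 3.53 = 0.38.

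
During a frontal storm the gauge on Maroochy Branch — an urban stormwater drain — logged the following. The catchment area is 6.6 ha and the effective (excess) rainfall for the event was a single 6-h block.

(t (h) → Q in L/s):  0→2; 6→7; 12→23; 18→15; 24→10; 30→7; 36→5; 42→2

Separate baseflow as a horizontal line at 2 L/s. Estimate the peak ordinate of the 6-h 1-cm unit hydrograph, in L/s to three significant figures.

Direct runoff: 0.0, 5.0, 21.0, 13.0, 8.0, 5.0, 3.0, 0.0 L/s; ΣQ_DR = 55.00 L/s, peak = 21.0 L/s.
Runoff depth d = ΣQ_DR·Δt / A = 55.00 × 21600 / (6.6 ha) = 18.00 mm.
The 1-cm UH is the DRH scaled by (10 mm)/d, so U_p = 21.0 × 10/18.00 = 11.7 L/s.

U_p ≈ 11.7 L/s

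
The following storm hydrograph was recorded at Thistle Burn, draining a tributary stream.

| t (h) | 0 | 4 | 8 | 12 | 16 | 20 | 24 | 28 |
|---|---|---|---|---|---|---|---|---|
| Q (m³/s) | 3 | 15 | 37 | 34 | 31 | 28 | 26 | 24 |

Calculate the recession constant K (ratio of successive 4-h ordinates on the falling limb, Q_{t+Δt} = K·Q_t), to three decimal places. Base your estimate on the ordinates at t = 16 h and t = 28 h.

Using the recession-limb readings at t = 16 h and t = 28 h: Q falls from 31 to 24 m³/s over 3 intervals.
K = (Q₂/Q₁)^(1/3) = (24/31)^(1/3) = 0.918.

K ≈ 0.918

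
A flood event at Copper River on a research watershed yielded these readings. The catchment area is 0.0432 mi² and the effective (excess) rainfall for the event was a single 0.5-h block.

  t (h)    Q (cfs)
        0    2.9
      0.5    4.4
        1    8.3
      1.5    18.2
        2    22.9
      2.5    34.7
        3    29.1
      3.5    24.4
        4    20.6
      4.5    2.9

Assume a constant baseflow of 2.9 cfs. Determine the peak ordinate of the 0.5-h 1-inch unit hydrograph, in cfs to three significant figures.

Direct runoff: 0.0, 1.5, 5.4, 15.3, 20.0, 31.8, 26.2, 21.5, 17.7, 0.0 cfs; ΣQ_DR = 139.4 cfs, peak = 31.8 cfs.
Runoff depth d = ΣQ_DR·Δt / A = 139.4 × 1800 / (0.0432 mi²) = 2.500 in.
The 1-inch UH is the DRH scaled by (1 in)/d, so U_p = 31.8 × 1/2.500 = 12.7 cfs.

U_p ≈ 12.7 cfs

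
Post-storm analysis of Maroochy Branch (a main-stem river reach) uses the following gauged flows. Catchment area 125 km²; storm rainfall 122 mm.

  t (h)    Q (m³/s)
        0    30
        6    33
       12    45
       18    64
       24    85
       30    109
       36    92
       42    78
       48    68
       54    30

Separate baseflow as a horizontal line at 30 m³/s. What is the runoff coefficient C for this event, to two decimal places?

ΣQ_DR = 334.0 m³/s; V = ΣQ_DR·Δt = 7.214 × 10^6 m³.
Runoff depth d = V / A = 57.72 mm.
C = d / P = 57.72 / 122 = 0.47.

C ≈ 0.47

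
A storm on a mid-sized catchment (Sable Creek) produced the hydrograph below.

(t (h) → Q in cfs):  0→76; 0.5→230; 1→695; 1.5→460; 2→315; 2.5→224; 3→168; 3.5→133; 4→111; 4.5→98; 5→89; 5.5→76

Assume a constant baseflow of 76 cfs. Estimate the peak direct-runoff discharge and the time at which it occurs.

Q_p = 619.0 cfs at t = 1 h

Subtracting baseflow gives direct-runoff ordinates: 0.0, 154.0, 619.0, 384.0, 239.0, 148.0, 92.0, 57.0, 35.0, 22.0, 13.0, 0.0 cfs.
The maximum is 619.0 cfs, occurring at the reading for t = 1 h.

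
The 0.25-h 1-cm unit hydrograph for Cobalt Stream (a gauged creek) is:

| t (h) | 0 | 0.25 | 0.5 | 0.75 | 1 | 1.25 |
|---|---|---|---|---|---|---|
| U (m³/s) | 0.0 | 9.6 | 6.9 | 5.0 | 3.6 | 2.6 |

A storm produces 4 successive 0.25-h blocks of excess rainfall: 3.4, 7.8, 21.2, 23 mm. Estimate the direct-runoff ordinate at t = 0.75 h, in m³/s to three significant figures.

By discrete convolution, Q_j = Σ (P_i / 10 mm) · U_{j−i}.
At t = 0.75 h (j=3): Q = (3.4/10)·5.0 + (7.8/10)·6.9 + (21.2/10)·9.6 + (23/10)·0.0 = 27.4 m³/s.

Q ≈ 27.4 m³/s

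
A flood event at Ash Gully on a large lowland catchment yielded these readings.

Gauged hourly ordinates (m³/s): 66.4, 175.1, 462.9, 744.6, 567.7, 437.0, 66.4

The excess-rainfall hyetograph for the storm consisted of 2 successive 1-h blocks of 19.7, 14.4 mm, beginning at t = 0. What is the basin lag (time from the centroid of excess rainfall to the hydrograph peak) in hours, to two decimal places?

Centroid of excess rainfall: t_c = Σ P_i·t̄_i / ΣP_i = 0.9223 h (block centres at 0.5, 1.5 h).
Hydrograph peak occurs at t = 3 h, so basin lag t_L = 3 − 0.9223 = 2.08 h.

t_L ≈ 2.08 h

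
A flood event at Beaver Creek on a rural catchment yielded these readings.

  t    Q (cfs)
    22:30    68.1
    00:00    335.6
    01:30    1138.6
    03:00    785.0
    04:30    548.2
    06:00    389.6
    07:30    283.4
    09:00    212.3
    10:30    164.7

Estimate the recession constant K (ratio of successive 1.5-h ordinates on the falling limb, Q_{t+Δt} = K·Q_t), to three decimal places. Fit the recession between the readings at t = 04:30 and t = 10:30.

K ≈ 0.740

Using the recession-limb readings at t = 04:30 and t = 10:30: Q falls from 548.2 to 164.7 cfs over 4 intervals.
K = (Q₂/Q₁)^(1/4) = (164.7/548.2)^(1/4) = 0.740.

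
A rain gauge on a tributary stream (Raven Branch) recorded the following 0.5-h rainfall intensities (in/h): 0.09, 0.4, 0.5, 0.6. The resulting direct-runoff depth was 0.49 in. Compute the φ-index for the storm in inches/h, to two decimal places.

Only the 3 blocks with intensity above φ contribute runoff: 0.4, 0.5, 0.6 in/h.
Σ(I−φ)·Δt = d  ⇒  (0.4+0.5+0.6 − 3φ)·0.5 = 0.49
φ = (1.500 − 0.49/0.5) / 3 = 0.17 in/h.

φ ≈ 0.17 in/h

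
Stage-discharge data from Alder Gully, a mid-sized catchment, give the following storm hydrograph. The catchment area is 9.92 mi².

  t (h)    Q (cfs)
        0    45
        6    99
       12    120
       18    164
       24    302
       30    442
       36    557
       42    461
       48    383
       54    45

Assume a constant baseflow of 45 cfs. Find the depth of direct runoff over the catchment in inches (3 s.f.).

d ≈ 2.03 in

Direct runoff: 0.0, 54.0, 75.0, 119.0, 257.0, 397.0, 512.0, 416.0, 338.0, 0.0 cfs; ΣQ_DR = 2168 cfs.
V = ΣQ_DR · Δt = 2168 × 21600 s = 4.683 × 10^7 ft³.
Over A = 9.92 mi², depth = V / A = 2.03 in.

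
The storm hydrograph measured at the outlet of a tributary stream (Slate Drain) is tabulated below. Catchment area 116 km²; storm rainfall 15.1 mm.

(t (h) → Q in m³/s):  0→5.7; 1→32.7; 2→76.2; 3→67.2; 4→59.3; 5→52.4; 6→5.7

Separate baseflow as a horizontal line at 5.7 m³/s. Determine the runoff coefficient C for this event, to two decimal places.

C ≈ 0.53

ΣQ_DR = 259.3 m³/s; V = ΣQ_DR·Δt = 9.335 × 10^5 m³.
Runoff depth d = V / A = 8.047 mm.
C = d / P = 8.047 / 15.1 = 0.53.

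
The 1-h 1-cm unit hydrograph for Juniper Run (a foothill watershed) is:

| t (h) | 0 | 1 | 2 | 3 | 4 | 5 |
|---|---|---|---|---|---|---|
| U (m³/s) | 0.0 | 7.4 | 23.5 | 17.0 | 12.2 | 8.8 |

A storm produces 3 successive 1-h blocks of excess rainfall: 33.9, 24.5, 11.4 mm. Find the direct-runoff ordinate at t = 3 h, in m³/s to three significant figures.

Q ≈ 124 m³/s

By discrete convolution, Q_j = Σ (P_i / 10 mm) · U_{j−i}.
At t = 3 h (j=3): Q = (33.9/10)·17.0 + (24.5/10)·23.5 + (11.4/10)·7.4 = 124 m³/s.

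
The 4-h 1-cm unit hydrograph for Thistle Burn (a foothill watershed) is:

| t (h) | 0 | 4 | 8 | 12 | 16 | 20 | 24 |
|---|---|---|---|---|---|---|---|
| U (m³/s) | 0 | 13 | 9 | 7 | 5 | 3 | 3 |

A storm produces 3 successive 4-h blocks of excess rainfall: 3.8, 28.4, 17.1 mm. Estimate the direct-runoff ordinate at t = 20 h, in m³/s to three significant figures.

Q ≈ 27.3 m³/s

By discrete convolution, Q_j = Σ (P_i / 10 mm) · U_{j−i}.
At t = 20 h (j=5): Q = (3.8/10)·3 + (28.4/10)·5 + (17.1/10)·7 = 27.3 m³/s.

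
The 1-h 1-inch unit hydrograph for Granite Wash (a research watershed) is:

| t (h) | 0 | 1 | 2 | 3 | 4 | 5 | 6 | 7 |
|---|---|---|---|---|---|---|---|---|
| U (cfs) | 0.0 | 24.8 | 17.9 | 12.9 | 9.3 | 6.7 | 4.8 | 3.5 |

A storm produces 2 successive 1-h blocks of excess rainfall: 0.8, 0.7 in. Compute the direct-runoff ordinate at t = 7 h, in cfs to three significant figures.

Q ≈ 6.16 cfs

By discrete convolution, Q_j = Σ (P_i / 1 in) · U_{j−i}.
At t = 7 h (j=7): Q = (0.8/1)·3.5 + (0.7/1)·4.8 = 6.16 cfs.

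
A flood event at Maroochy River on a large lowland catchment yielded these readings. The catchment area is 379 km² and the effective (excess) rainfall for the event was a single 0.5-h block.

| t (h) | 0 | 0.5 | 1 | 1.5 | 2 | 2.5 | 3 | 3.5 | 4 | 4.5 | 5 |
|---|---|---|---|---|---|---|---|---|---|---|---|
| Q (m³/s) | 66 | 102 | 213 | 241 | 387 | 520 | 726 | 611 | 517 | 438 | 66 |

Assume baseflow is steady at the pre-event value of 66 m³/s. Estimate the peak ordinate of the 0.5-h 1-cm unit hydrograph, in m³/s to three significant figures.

U_p ≈ 440 m³/s

Direct runoff: 0.0, 36.0, 147.0, 175.0, 321.0, 454.0, 660.0, 545.0, 451.0, 372.0, 0.0 m³/s; ΣQ_DR = 3161 m³/s, peak = 660.0 m³/s.
Runoff depth d = ΣQ_DR·Δt / A = 3161 × 1800 / (379 km²) = 15.01 mm.
The 1-cm UH is the DRH scaled by (10 mm)/d, so U_p = 660.0 × 10/15.01 = 440 m³/s.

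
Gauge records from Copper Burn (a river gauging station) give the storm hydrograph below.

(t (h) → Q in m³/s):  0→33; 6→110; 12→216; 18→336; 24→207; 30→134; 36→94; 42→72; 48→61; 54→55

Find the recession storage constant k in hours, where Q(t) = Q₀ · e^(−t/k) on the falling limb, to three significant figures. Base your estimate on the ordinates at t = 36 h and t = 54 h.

k ≈ 33.6 h

On the falling limb, Q drops from 94 to 55 m³/s between t = 36 h and t = 54 h (Δt = 18 h).
k = −Δt / ln(Q₂/Q₁) = −18 / ln(55/94) = 33.6 h.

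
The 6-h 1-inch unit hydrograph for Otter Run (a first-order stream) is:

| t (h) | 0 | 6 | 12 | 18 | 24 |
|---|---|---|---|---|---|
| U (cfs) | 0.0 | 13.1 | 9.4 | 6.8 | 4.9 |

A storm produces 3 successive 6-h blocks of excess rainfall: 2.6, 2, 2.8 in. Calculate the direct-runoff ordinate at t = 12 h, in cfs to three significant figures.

By discrete convolution, Q_j = Σ (P_i / 1 in) · U_{j−i}.
At t = 12 h (j=2): Q = (2.6/1)·9.4 + (2/1)·13.1 + (2.8/1)·0.0 = 50.6 cfs.

Q ≈ 50.6 cfs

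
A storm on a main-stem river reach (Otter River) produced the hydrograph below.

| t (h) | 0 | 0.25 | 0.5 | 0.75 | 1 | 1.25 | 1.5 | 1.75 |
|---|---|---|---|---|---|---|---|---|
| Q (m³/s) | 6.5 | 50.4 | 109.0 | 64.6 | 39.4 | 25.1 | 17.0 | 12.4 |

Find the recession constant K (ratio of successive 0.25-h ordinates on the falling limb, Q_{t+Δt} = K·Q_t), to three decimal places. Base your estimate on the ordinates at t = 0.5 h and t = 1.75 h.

K ≈ 0.647

Using the recession-limb readings at t = 0.5 h and t = 1.75 h: Q falls from 109.0 to 12.4 m³/s over 5 intervals.
K = (Q₂/Q₁)^(1/5) = (12.4/109.0)^(1/5) = 0.647.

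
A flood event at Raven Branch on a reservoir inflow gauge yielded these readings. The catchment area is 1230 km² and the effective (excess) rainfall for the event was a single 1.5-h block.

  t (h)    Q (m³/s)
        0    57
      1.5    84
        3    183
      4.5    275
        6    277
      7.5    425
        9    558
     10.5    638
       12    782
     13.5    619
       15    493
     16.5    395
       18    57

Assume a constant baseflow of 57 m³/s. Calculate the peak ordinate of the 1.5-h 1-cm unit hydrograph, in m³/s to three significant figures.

U_p ≈ 403 m³/s

Direct runoff: 0.0, 27.0, 126.0, 218.0, 220.0, 368.0, 501.0, 581.0, 725.0, 562.0, 436.0, 338.0, 0.0 m³/s; ΣQ_DR = 4102 m³/s, peak = 725.0 m³/s.
Runoff depth d = ΣQ_DR·Δt / A = 4102 × 5400 / (1230 km²) = 18.01 mm.
The 1-cm UH is the DRH scaled by (10 mm)/d, so U_p = 725.0 × 10/18.01 = 403 m³/s.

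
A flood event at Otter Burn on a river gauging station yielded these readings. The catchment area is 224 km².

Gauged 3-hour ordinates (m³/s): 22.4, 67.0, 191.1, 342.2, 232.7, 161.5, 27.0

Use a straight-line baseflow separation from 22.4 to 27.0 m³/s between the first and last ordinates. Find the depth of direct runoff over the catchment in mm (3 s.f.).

d ≈ 42.0 mm

Direct runoff: 0.00, 43.83, 167.17, 317.50, 207.23, 135.27, 0.00 m³/s; ΣQ_DR = 871.0 m³/s.
V = ΣQ_DR · Δt = 871.0 × 10800 s = 9.407 × 10^6 m³.
Over A = 224 km², depth = V / A = 42.0 mm.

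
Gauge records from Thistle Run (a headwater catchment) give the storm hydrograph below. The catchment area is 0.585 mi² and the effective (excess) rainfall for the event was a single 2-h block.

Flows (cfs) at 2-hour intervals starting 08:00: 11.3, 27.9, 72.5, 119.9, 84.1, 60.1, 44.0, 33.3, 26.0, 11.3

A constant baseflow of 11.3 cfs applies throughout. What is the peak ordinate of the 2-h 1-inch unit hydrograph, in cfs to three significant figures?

U_p ≈ 54.3 cfs

Direct runoff: 0.0, 16.6, 61.2, 108.6, 72.8, 48.8, 32.7, 22.0, 14.7, 0.0 cfs; ΣQ_DR = 377.4 cfs, peak = 108.6 cfs.
Runoff depth d = ΣQ_DR·Δt / A = 377.4 × 7200 / (0.585 mi²) = 1.999 in.
The 1-inch UH is the DRH scaled by (1 in)/d, so U_p = 108.6 × 1/1.999 = 54.3 cfs.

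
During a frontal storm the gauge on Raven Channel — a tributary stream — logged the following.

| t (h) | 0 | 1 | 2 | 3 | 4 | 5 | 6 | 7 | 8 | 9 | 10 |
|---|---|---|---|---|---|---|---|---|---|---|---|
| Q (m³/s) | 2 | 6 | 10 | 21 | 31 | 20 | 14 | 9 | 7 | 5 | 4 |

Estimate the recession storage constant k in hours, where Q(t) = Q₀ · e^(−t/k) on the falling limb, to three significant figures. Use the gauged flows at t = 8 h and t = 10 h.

k ≈ 3.57 h

On the falling limb, Q drops from 7 to 4 m³/s between t = 8 h and t = 10 h (Δt = 2 h).
k = −Δt / ln(Q₂/Q₁) = −2 / ln(4/7) = 3.57 h.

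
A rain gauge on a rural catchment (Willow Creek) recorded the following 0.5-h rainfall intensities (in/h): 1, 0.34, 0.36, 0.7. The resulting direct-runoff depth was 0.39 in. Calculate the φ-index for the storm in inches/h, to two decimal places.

Only the 2 blocks with intensity above φ contribute runoff: 1, 0.7 in/h.
Σ(I−φ)·Δt = d  ⇒  (1+0.7 − 2φ)·0.5 = 0.39
φ = (1.700 − 0.39/0.5) / 2 = 0.46 in/h.

φ ≈ 0.46 in/h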